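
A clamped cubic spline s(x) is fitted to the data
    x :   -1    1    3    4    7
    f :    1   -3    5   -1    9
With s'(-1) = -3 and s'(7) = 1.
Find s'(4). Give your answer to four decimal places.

-4.5000

With σ_i denoting the second derivative at x_i, h_i = 2, 2, 1, 3, and Δ_i = (y_(i+1) − y_i)/h_i = -2, 4, -6, 10/3:
  2·σ_0 + 8·σ_1 + 2·σ_2 = 6(Δ_1 - Δ_0) = 36
  2·σ_1 + 6·σ_2 + 1·σ_3 = 6(Δ_2 - Δ_1) = -60
  1·σ_2 + 8·σ_3 + 3·σ_4 = 6(Δ_3 - Δ_2) = 56
Clamped end conditions give two more equations: 2h_0·σ_0 + h_0·σ_1 = 6(Δ_0 - s'(-1)) = 6 and h_3·σ_3 + 2h_3·σ_4 = 6(s'(7) - Δ_3) = -14.
Solving: σ_0 = -3, σ_1 = 9, σ_2 = -15, σ_3 = 12, σ_4 = -25/3.
On [4, 7], s'(x) = b_3 + 2c_3·(x - 4) + 3d_3·(x - 4)² with b_3 = Δ_3 - h_3(2σ_3 + σ_4)/6 = -9/2, c_3 = σ_3/2 = 6, d_3 = (σ_4 - σ_3)/(6h_3) = -61/54. So s'(4) = -9/2.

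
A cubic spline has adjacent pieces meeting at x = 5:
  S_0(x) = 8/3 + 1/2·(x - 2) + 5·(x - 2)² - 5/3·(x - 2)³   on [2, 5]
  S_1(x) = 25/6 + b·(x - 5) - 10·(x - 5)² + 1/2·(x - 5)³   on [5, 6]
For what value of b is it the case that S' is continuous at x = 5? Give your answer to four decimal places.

-14.5000

S_0'(x) = 1/2 + 10·(x - 2) - 5·(x - 2)², so S_0'(5) = -29/2. On the right, S_1'(5) = b, so b = -29/2.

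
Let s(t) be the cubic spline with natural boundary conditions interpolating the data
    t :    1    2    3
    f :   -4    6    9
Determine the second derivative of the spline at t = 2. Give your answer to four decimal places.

-10.5000

Write σ_i for s''(x_i). With h_i = 1, 1 and divided differences Δ_i = 10, 3, the continuity of s' gives the tridiagonal system
  1·σ_0 + 4·σ_1 + 1·σ_2 = 6(Δ_1 - Δ_0) = -42
Natural end conditions: σ_0 = σ_2 = 0.
Hence σ_0 = 0, σ_1 = -21/2, σ_2 = 0.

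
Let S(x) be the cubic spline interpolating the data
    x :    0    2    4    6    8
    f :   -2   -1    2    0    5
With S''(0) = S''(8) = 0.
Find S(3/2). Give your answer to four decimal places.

-1.5840

With M_i denoting the second derivative at x_i, h_i = 2, 2, 2, 2, and Δ_i = (y_(i+1) − y_i)/h_i = 1/2, 3/2, -1, 5/2:
  2·M_0 + 8·M_1 + 2·M_2 = 6(Δ_1 - Δ_0) = 6
  2·M_1 + 8·M_2 + 2·M_3 = 6(Δ_2 - Δ_1) = -15
  2·M_2 + 8·M_3 + 2·M_4 = 6(Δ_3 - Δ_2) = 21
Natural end conditions: M_0 = M_4 = 0.
Forward elimination and back-substitution give M_0 = 0, M_1 = 171/112, M_2 = -87/28, M_3 = 381/112, M_4 = 0.
On [0, 2], S(x) = -2 - 1/112·x + 0·x² + 57/448·x³.
With x = 3/2: S(3/2) = -811/512.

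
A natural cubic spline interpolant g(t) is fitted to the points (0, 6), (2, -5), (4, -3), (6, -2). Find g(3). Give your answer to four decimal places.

-4.9000

Put σ_i = g'' at the i-th knot. Here h = (2, 2, 2) and Δ = (-11/2, 1, 1/2), so the interior equations h_(i-1)·σ_(i-1) + 2(h_(i-1)+h_i)·σ_i + h_i·σ_(i+1) = 6(Δ_i − Δ_(i-1)) read
  2·σ_0 + 8·σ_1 + 2·σ_2 = 6(Δ_1 - Δ_0) = 39
  2·σ_1 + 8·σ_2 + 2·σ_3 = 6(Δ_2 - Δ_1) = -3
Natural end conditions: σ_0 = σ_3 = 0.
Solving the tridiagonal system: σ_0 = 0, σ_1 = 53/10, σ_2 = -17/10, σ_3 = 0.
On [2, 4], g(t) = -5 - 59/30·(t - 2) + 53/20·(t - 2)² - 7/12·(t - 2)³.
With (t - 2) = 1: g(3) = -49/10.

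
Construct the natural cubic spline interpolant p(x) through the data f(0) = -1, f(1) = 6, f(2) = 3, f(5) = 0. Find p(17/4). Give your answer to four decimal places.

-0.4748

With M_i denoting the second derivative at x_i, h_i = 1, 1, 3, and Δ_i = (y_(i+1) − y_i)/h_i = 7, -3, -1:
  1·M_0 + 4·M_1 + 1·M_2 = 6(Δ_1 - Δ_0) = -60
  1·M_1 + 8·M_2 + 3·M_3 = 6(Δ_2 - Δ_1) = 12
Natural end conditions: M_0 = M_3 = 0.
Hence M_0 = 0, M_1 = -492/31, M_2 = 108/31, M_3 = 0.
On [2, 5], p(x) = 3 - 139/31·(x - 2) + 54/31·(x - 2)² - 6/31·(x - 2)³.
With (x - 2) = 9/4: p(17/4) = -471/992.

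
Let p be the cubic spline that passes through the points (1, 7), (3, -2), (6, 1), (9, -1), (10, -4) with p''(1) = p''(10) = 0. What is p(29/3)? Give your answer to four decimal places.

-2.9408

Put m_i = p'' at the i-th knot. Here h = (2, 3, 3, 1) and Δ = (-9/2, 1, -2/3, -3), so the interior equations h_(i-1)·m_(i-1) + 2(h_(i-1)+h_i)·m_i + h_i·m_(i+1) = 6(Δ_i − Δ_(i-1)) read
  2·m_0 + 10·m_1 + 3·m_2 = 6(Δ_1 - Δ_0) = 33
  3·m_1 + 12·m_2 + 3·m_3 = 6(Δ_2 - Δ_1) = -10
  3·m_2 + 8·m_3 + 1·m_4 = 6(Δ_3 - Δ_2) = -14
Natural end conditions: m_0 = m_4 = 0.
Solving the tridiagonal system: m_0 = 0, m_1 = 995/266, m_2 = -586/399, m_3 = -319/266, m_4 = 0.
On [9, 10], p(x) = -1 - 2075/798·(x - 9) - 319/532·(x - 9)² + 319/1596·(x - 9)³.
With (x - 9) = 2/3: p(29/3) = -31681/10773.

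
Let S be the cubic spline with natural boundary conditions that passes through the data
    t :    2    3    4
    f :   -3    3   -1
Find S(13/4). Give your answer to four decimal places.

2.8203

Let σ_i = S''(x_i). Step sizes h_i = 1, 1; slopes of the chords Δ_i = (y_(i+1) - y_i)/h_i = 6, -4.
  1·σ_0 + 4·σ_1 + 1·σ_2 = 6(Δ_1 - Δ_0) = -60
Natural end conditions: σ_0 = σ_2 = 0.
Solving: σ_0 = 0, σ_1 = -15, σ_2 = 0.
On [3, 4], S(t) = 3 + 1·(t - 3) - 15/2·(t - 3)² + 5/2·(t - 3)³.
With (t - 3) = 1/4: S(13/4) = 361/128.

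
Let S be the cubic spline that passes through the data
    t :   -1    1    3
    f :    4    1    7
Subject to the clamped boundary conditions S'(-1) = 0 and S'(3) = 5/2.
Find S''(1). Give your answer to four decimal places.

5.5000

Write m_i for S''(x_i). With h_i = 2, 2 and divided differences Δ_i = -3/2, 3, the continuity of S' gives the tridiagonal system
  2·m_0 + 8·m_1 + 2·m_2 = 6(Δ_1 - Δ_0) = 27
Clamped end conditions give two more equations: 2h_0·m_0 + h_0·m_1 = 6(Δ_0 - S'(-1)) = -9 and h_1·m_1 + 2h_1·m_2 = 6(S'(3) - Δ_1) = -3.
Forward elimination and back-substitution give m_0 = -5, m_1 = 11/2, m_2 = -7/2.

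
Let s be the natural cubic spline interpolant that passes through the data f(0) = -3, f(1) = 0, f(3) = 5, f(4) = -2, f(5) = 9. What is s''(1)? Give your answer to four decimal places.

4.9426

With m_i denoting the second derivative at x_i, h_i = 1, 2, 1, 1, and Δ_i = (y_(i+1) − y_i)/h_i = 3, 5/2, -7, 11:
  1·m_0 + 6·m_1 + 2·m_2 = 6(Δ_1 - Δ_0) = -3
  2·m_1 + 6·m_2 + 1·m_3 = 6(Δ_2 - Δ_1) = -57
  1·m_2 + 4·m_3 + 1·m_4 = 6(Δ_3 - Δ_2) = 108
Natural end conditions: m_0 = m_4 = 0.
Solving: m_0 = 0, m_1 = 603/122, m_2 = -996/61, m_3 = 1896/61, m_4 = 0.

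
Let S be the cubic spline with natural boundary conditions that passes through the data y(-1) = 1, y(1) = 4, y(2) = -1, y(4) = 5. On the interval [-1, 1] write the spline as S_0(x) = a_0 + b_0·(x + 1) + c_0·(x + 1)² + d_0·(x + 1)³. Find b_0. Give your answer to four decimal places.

Write m_i for S''(x_i). With h_i = 2, 1, 2 and divided differences Δ_i = 3/2, -5, 3, the continuity of S' gives the tridiagonal system
  2·m_0 + 6·m_1 + 1·m_2 = 6(Δ_1 - Δ_0) = -39
  1·m_1 + 6·m_2 + 2·m_3 = 6(Δ_2 - Δ_1) = 48
Natural end conditions: m_0 = m_3 = 0.
Hence m_0 = 0, m_1 = -282/35, m_2 = 327/35, m_3 = 0.
On [-1, 1], with S_0(x) = a_0 + b_0·(x + 1) + c_0·(x + 1)² + d_0·(x + 1)³: c_0 = m_0/2 = 0, d_0 = (m_1 - m_0)/(6h_0) = -47/70, b_0 = Δ_0 - h_0(2m_0 + m_1)/6 = 293/70.

4.1857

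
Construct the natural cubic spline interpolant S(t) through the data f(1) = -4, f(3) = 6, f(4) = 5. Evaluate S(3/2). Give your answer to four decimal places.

Write m_i for S''(x_i). With h_i = 2, 1 and divided differences Δ_i = 5, -1, the continuity of S' gives the tridiagonal system
  2·m_0 + 6·m_1 + 1·m_2 = 6(Δ_1 - Δ_0) = -36
Natural end conditions: m_0 = m_2 = 0.
Solving: m_0 = 0, m_1 = -6, m_2 = 0.
On [1, 3], S(t) = -4 + 7·(t - 1) + 0·(t - 1)² - 1/2·(t - 1)³.
With (t - 1) = 1/2: S(3/2) = -9/16.

-0.5625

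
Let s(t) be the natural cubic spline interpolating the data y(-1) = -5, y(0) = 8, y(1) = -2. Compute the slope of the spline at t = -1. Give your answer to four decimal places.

18.7500

With m_i denoting the second derivative at x_i, h_i = 1, 1, and Δ_i = (y_(i+1) − y_i)/h_i = 13, -10:
  1·m_0 + 4·m_1 + 1·m_2 = 6(Δ_1 - Δ_0) = -138
Natural end conditions: m_0 = m_2 = 0.
Hence m_0 = 0, m_1 = -69/2, m_2 = 0.
On [-1, 0], s'(t) = b_0 + 2c_0·(t + 1) + 3d_0·(t + 1)² with b_0 = Δ_0 - h_0(2m_0 + m_1)/6 = 75/4, c_0 = m_0/2 = 0, d_0 = (m_1 - m_0)/(6h_0) = -23/4. So s'(-1) = 75/4.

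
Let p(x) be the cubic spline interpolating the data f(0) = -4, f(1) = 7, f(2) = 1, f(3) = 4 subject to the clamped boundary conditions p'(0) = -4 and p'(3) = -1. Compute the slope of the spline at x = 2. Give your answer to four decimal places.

With M_i denoting the second derivative at x_i, h_i = 1, 1, 1, and Δ_i = (y_(i+1) − y_i)/h_i = 11, -6, 3:
  1·M_0 + 4·M_1 + 1·M_2 = 6(Δ_1 - Δ_0) = -102
  1·M_1 + 4·M_2 + 1·M_3 = 6(Δ_2 - Δ_1) = 54
Clamped end conditions give two more equations: 2h_0·M_0 + h_0·M_1 = 6(Δ_0 - p'(0)) = 90 and h_2·M_2 + 2h_2·M_3 = 6(p'(3) - Δ_2) = -24.
Hence M_0 = 354/5, M_1 = -258/5, M_2 = 168/5, M_3 = -144/5.
On [2, 3], p'(x) = b_2 + 2c_2·(x - 2) + 3d_2·(x - 2)² with b_2 = Δ_2 - h_2(2M_2 + M_3)/6 = -17/5, c_2 = M_2/2 = 84/5, d_2 = (M_3 - M_2)/(6h_2) = -52/5. So p'(2) = -17/5.

-3.4000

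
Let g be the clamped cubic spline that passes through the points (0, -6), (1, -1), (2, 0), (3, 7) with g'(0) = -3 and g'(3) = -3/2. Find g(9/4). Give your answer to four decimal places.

Put M_i = g'' at the i-th knot. Here h = (1, 1, 1) and Δ = (5, 1, 7), so the interior equations h_(i-1)·M_(i-1) + 2(h_(i-1)+h_i)·M_i + h_i·M_(i+1) = 6(Δ_i − Δ_(i-1)) read
  1·M_0 + 4·M_1 + 1·M_2 = 6(Δ_1 - Δ_0) = -24
  1·M_1 + 4·M_2 + 1·M_3 = 6(Δ_2 - Δ_1) = 36
Clamped end conditions give two more equations: 2h_0·M_0 + h_0·M_1 = 6(Δ_0 - g'(0)) = 48 and h_2·M_2 + 2h_2·M_3 = 6(g'(3) - Δ_2) = -51.
Solving: M_0 = 171/5, M_1 = -102/5, M_2 = 117/5, M_3 = -186/5.
On [2, 3], g(t) = 0 + 27/5·(t - 2) + 117/10·(t - 2)² - 101/10·(t - 2)³.
With (t - 2) = 1/4: g(9/4) = 1231/640.

1.9234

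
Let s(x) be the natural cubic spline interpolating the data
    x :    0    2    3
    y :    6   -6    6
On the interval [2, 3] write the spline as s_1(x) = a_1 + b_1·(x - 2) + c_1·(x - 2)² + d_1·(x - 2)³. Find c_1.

Let σ_i = s''(x_i). Step sizes h_i = 2, 1; slopes of the chords Δ_i = (y_(i+1) - y_i)/h_i = -6, 12.
  2·σ_0 + 6·σ_1 + 1·σ_2 = 6(Δ_1 - Δ_0) = 108
Natural end conditions: σ_0 = σ_2 = 0.
Solving: σ_0 = 0, σ_1 = 18, σ_2 = 0.
On [2, 3], with s_1(x) = a_1 + b_1·(x - 2) + c_1·(x - 2)² + d_1·(x - 2)³: c_1 = σ_1/2 = 9, d_1 = (σ_2 - σ_1)/(6h_1) = -3, b_1 = Δ_1 - h_1(2σ_1 + σ_2)/6 = 6.

9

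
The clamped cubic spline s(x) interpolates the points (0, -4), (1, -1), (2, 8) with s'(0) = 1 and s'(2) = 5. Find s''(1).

14

With M_i denoting the second derivative at x_i, h_i = 1, 1, and Δ_i = (y_(i+1) − y_i)/h_i = 3, 9:
  1·M_0 + 4·M_1 + 1·M_2 = 6(Δ_1 - Δ_0) = 36
Clamped end conditions give two more equations: 2h_0·M_0 + h_0·M_1 = 6(Δ_0 - s'(0)) = 12 and h_1·M_1 + 2h_1·M_2 = 6(s'(2) - Δ_1) = -24.
Solving: M_0 = -1, M_1 = 14, M_2 = -19.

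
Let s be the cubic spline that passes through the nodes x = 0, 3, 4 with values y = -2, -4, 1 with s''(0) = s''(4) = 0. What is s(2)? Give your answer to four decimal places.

-5.6944

With m_i denoting the second derivative at x_i, h_i = 3, 1, and Δ_i = (y_(i+1) − y_i)/h_i = -2/3, 5:
  3·m_0 + 8·m_1 + 1·m_2 = 6(Δ_1 - Δ_0) = 34
Natural end conditions: m_0 = m_2 = 0.
Solving: m_0 = 0, m_1 = 17/4, m_2 = 0.
On [0, 3], s(x) = -2 - 67/24·x + 0·x² + 17/72·x³.
With x = 2: s(2) = -205/36.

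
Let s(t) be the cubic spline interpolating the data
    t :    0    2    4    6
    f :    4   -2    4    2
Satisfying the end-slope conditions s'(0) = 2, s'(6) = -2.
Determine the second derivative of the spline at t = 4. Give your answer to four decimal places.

-5.5333

Put σ_i = s'' at the i-th knot. Here h = (2, 2, 2) and Δ = (-3, 3, -1), so the interior equations h_(i-1)·σ_(i-1) + 2(h_(i-1)+h_i)·σ_i + h_i·σ_(i+1) = 6(Δ_i − Δ_(i-1)) read
  2·σ_0 + 8·σ_1 + 2·σ_2 = 6(Δ_1 - Δ_0) = 36
  2·σ_1 + 8·σ_2 + 2·σ_3 = 6(Δ_2 - Δ_1) = -24
Clamped end conditions give two more equations: 2h_0·σ_0 + h_0·σ_1 = 6(Δ_0 - s'(0)) = -30 and h_2·σ_2 + 2h_2·σ_3 = 6(s'(6) - Δ_2) = -6.
Solving: σ_0 = -179/15, σ_1 = 133/15, σ_2 = -83/15, σ_3 = 19/15.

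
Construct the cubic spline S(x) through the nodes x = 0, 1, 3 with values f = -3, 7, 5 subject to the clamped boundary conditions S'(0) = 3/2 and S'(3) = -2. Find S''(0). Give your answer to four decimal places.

Put σ_i = S'' at the i-th knot. Here h = (1, 2) and Δ = (10, -1), so the interior equations h_(i-1)·σ_(i-1) + 2(h_(i-1)+h_i)·σ_i + h_i·σ_(i+1) = 6(Δ_i − Δ_(i-1)) read
  1·σ_0 + 6·σ_1 + 2·σ_2 = 6(Δ_1 - Δ_0) = -66
Clamped end conditions give two more equations: 2h_0·σ_0 + h_0·σ_1 = 6(Δ_0 - S'(0)) = 51 and h_1·σ_1 + 2h_1·σ_2 = 6(S'(3) - Δ_1) = -6.
Hence σ_0 = 106/3, σ_1 = -59/3, σ_2 = 25/3.

35.3333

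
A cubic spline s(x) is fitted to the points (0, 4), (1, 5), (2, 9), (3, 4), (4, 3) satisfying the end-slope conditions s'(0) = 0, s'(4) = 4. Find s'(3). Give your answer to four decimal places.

-5.4107

Let M_i = s''(x_i). Step sizes h_i = 1, 1, 1, 1; slopes of the chords Δ_i = (y_(i+1) - y_i)/h_i = 1, 4, -5, -1.
  1·M_0 + 4·M_1 + 1·M_2 = 6(Δ_1 - Δ_0) = 18
  1·M_1 + 4·M_2 + 1·M_3 = 6(Δ_2 - Δ_1) = -54
  1·M_2 + 4·M_3 + 1·M_4 = 6(Δ_3 - Δ_2) = 24
Clamped end conditions give two more equations: 2h_0·M_0 + h_0·M_1 = 6(Δ_0 - s'(0)) = 6 and h_3·M_3 + 2h_3·M_4 = 6(s'(4) - Δ_3) = 30.
Solving: M_0 = -47/28, M_1 = 131/14, M_2 = -71/4, M_3 = 107/14, M_4 = 313/28.
On [3, 4], s'(x) = b_3 + 2c_3·(x - 3) + 3d_3·(x - 3)² with b_3 = Δ_3 - h_3(2M_3 + M_4)/6 = -303/56, c_3 = M_3/2 = 107/28, d_3 = (M_4 - M_3)/(6h_3) = 33/56. So s'(3) = -303/56.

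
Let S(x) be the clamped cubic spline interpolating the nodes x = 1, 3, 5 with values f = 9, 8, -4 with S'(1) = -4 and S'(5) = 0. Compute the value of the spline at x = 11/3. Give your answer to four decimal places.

With σ_i denoting the second derivative at x_i, h_i = 2, 2, and Δ_i = (y_(i+1) − y_i)/h_i = -1/2, -6:
  2·σ_0 + 8·σ_1 + 2·σ_2 = 6(Δ_1 - Δ_0) = -33
Clamped end conditions give two more equations: 2h_0·σ_0 + h_0·σ_1 = 6(Δ_0 - S'(1)) = 21 and h_1·σ_1 + 2h_1·σ_2 = 6(S'(5) - Δ_1) = 36.
Forward elimination and back-substitution give σ_0 = 83/8, σ_1 = -41/4, σ_2 = 113/8.
On [3, 5], S(x) = 8 - 31/8·(x - 3) - 41/8·(x - 3)² + 65/32·(x - 3)³.
With (x - 3) = 2/3: S(11/3) = 101/27.

3.7407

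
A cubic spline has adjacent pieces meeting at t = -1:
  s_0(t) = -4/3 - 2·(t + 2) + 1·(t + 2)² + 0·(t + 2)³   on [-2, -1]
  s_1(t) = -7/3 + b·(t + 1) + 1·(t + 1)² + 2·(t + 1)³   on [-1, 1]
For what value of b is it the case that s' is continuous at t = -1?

s_0'(t) = -2 + 2·(t + 2) + 0·(t + 2)², so s_0'(-1) = 0. On the right, s_1'(-1) = b, so b = 0.

0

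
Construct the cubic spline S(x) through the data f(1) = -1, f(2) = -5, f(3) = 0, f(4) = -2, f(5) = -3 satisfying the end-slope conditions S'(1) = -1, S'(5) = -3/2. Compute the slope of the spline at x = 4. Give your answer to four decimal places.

Let m_i = S''(x_i). Step sizes h_i = 1, 1, 1, 1; slopes of the chords Δ_i = (y_(i+1) - y_i)/h_i = -4, 5, -2, -1.
  1·m_0 + 4·m_1 + 1·m_2 = 6(Δ_1 - Δ_0) = 54
  1·m_1 + 4·m_2 + 1·m_3 = 6(Δ_2 - Δ_1) = -42
  1·m_2 + 4·m_3 + 1·m_4 = 6(Δ_3 - Δ_2) = 6
Clamped end conditions give two more equations: 2h_0·m_0 + h_0·m_1 = 6(Δ_0 - S'(1)) = -18 and h_3·m_3 + 2h_3·m_4 = 6(S'(5) - Δ_3) = -3.
Forward elimination and back-substitution give m_0 = -1153/56, m_1 = 649/28, m_2 = -145/8, m_3 = 205/28, m_4 = -289/56.
On [4, 5], S'(x) = b_3 + 2c_3·(x - 4) + 3d_3·(x - 4)² with b_3 = Δ_3 - h_3(2m_3 + m_4)/6 = -289/112, c_3 = m_3/2 = 205/56, d_3 = (m_4 - m_3)/(6h_3) = -233/112. So S'(4) = -289/112.

-2.5804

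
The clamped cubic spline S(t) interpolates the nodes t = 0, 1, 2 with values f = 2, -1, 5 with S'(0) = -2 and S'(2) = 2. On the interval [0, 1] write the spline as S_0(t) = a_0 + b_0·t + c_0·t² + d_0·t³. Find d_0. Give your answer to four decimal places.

6.2500

With M_i denoting the second derivative at x_i, h_i = 1, 1, and Δ_i = (y_(i+1) − y_i)/h_i = -3, 6:
  1·M_0 + 4·M_1 + 1·M_2 = 6(Δ_1 - Δ_0) = 54
Clamped end conditions give two more equations: 2h_0·M_0 + h_0·M_1 = 6(Δ_0 - S'(0)) = -6 and h_1·M_1 + 2h_1·M_2 = 6(S'(2) - Δ_1) = -24.
Hence M_0 = -29/2, M_1 = 23, M_2 = -47/2.
On [0, 1], with S_0(t) = a_0 + b_0·t + c_0·t² + d_0·t³: c_0 = M_0/2 = -29/4, d_0 = (M_1 - M_0)/(6h_0) = 25/4, b_0 = Δ_0 - h_0(2M_0 + M_1)/6 = -2.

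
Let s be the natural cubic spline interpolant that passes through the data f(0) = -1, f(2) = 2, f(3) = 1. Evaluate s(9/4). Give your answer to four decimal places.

Let σ_i = s''(x_i). Step sizes h_i = 2, 1; slopes of the chords Δ_i = (y_(i+1) - y_i)/h_i = 3/2, -1.
  2·σ_0 + 6·σ_1 + 1·σ_2 = 6(Δ_1 - Δ_0) = -15
Natural end conditions: σ_0 = σ_2 = 0.
Forward elimination and back-substitution give σ_0 = 0, σ_1 = -5/2, σ_2 = 0.
On [2, 3], s(x) = 2 - 1/6·(x - 2) - 5/4·(x - 2)² + 5/12·(x - 2)³.
With (x - 2) = 1/4: s(9/4) = 483/256.

1.8867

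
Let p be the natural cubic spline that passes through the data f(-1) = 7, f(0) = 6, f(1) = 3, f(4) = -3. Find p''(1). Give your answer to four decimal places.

1.1613

Write σ_i for p''(x_i). With h_i = 1, 1, 3 and divided differences Δ_i = -1, -3, -2, the continuity of p' gives the tridiagonal system
  1·σ_0 + 4·σ_1 + 1·σ_2 = 6(Δ_1 - Δ_0) = -12
  1·σ_1 + 8·σ_2 + 3·σ_3 = 6(Δ_2 - Δ_1) = 6
Natural end conditions: σ_0 = σ_3 = 0.
Solving: σ_0 = 0, σ_1 = -102/31, σ_2 = 36/31, σ_3 = 0.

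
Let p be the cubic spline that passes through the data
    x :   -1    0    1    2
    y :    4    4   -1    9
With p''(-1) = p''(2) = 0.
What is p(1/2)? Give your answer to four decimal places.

Put σ_i = p'' at the i-th knot. Here h = (1, 1, 1) and Δ = (0, -5, 10), so the interior equations h_(i-1)·σ_(i-1) + 2(h_(i-1)+h_i)·σ_i + h_i·σ_(i+1) = 6(Δ_i − Δ_(i-1)) read
  1·σ_0 + 4·σ_1 + 1·σ_2 = 6(Δ_1 - Δ_0) = -30
  1·σ_1 + 4·σ_2 + 1·σ_3 = 6(Δ_2 - Δ_1) = 90
Natural end conditions: σ_0 = σ_3 = 0.
Forward elimination and back-substitution give σ_0 = 0, σ_1 = -14, σ_2 = 26, σ_3 = 0.
On [0, 1], p(x) = 4 - 14/3·x - 7·x² + 20/3·x³.
With x = 1/2: p(1/2) = 3/4.

0.7500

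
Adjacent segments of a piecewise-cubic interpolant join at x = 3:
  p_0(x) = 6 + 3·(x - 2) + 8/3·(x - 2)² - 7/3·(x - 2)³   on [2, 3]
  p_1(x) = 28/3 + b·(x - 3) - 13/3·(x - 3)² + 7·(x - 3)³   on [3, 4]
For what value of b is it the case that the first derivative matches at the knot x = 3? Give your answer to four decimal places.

1.3333

p_0'(x) = 3 + 16/3·(x - 2) - 7·(x - 2)², so p_0'(3) = 4/3. On the right, p_1'(3) = b, so b = 4/3.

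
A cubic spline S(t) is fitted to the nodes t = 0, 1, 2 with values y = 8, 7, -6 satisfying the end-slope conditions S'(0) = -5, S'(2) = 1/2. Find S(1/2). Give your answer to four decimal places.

8.0469

Let m_i = S''(x_i). Step sizes h_i = 1, 1; slopes of the chords Δ_i = (y_(i+1) - y_i)/h_i = -1, -13.
  1·m_0 + 4·m_1 + 1·m_2 = 6(Δ_1 - Δ_0) = -72
Clamped end conditions give two more equations: 2h_0·m_0 + h_0·m_1 = 6(Δ_0 - S'(0)) = 24 and h_1·m_1 + 2h_1·m_2 = 6(S'(2) - Δ_1) = 81.
Solving the tridiagonal system: m_0 = 131/4, m_1 = -83/2, m_2 = 245/4.
On [0, 1], S(t) = 8 - 5·t + 131/8·t² - 99/8·t³.
With t = 1/2: S(1/2) = 515/64.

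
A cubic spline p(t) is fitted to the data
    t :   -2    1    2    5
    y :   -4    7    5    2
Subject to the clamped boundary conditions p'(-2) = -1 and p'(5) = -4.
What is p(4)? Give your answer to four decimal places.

4.0788

Write m_i for p''(x_i). With h_i = 3, 1, 3 and divided differences Δ_i = 11/3, -2, -1, the continuity of p' gives the tridiagonal system
  3·m_0 + 8·m_1 + 1·m_2 = 6(Δ_1 - Δ_0) = -34
  1·m_1 + 8·m_2 + 3·m_3 = 6(Δ_2 - Δ_1) = 6
Clamped end conditions give two more equations: 2h_0·m_0 + h_0·m_1 = 6(Δ_0 - p'(-2)) = 28 and h_2·m_2 + 2h_2·m_3 = 6(p'(5) - Δ_2) = -18.
Forward elimination and back-substitution give m_0 = 1424/165, m_1 = -436/55, m_2 = 194/55, m_3 = -262/55.
On [2, 5], p(t) = 5 - 118/55·(t - 2) + 97/55·(t - 2)² - 76/165·(t - 2)³.
With (t - 2) = 2: p(4) = 673/165.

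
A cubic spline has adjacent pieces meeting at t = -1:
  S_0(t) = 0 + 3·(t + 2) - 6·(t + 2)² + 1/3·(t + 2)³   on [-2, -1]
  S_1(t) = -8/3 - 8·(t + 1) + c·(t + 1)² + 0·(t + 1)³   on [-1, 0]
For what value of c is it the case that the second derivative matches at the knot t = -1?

S_0''(t) = -12 + 2·(t + 2), so S_0''(-1) = -10. On the right, S_1''(-1) = 2c, so c = -5.

-5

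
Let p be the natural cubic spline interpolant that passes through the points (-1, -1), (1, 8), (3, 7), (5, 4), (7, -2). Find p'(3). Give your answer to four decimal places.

-1.4375

Put m_i = p'' at the i-th knot. Here h = (2, 2, 2, 2) and Δ = (9/2, -1/2, -3/2, -3), so the interior equations h_(i-1)·m_(i-1) + 2(h_(i-1)+h_i)·m_i + h_i·m_(i+1) = 6(Δ_i − Δ_(i-1)) read
  2·m_0 + 8·m_1 + 2·m_2 = 6(Δ_1 - Δ_0) = -30
  2·m_1 + 8·m_2 + 2·m_3 = 6(Δ_2 - Δ_1) = -6
  2·m_2 + 8·m_3 + 2·m_4 = 6(Δ_3 - Δ_2) = -9
Natural end conditions: m_0 = m_4 = 0.
Hence m_0 = 0, m_1 = -435/112, m_2 = 15/28, m_3 = -141/112, m_4 = 0.
On [3, 5], p'(x) = b_2 + 2c_2·(x - 3) + 3d_2·(x - 3)² with b_2 = Δ_2 - h_2(2m_2 + m_3)/6 = -23/16, c_2 = m_2/2 = 15/56, d_2 = (m_3 - m_2)/(6h_2) = -67/448. So p'(3) = -23/16.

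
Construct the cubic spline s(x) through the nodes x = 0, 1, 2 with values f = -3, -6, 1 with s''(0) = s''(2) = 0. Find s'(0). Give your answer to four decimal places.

-5.5000

With σ_i denoting the second derivative at x_i, h_i = 1, 1, and Δ_i = (y_(i+1) − y_i)/h_i = -3, 7:
  1·σ_0 + 4·σ_1 + 1·σ_2 = 6(Δ_1 - Δ_0) = 60
Natural end conditions: σ_0 = σ_2 = 0.
Hence σ_0 = 0, σ_1 = 15, σ_2 = 0.
On [0, 1], s'(x) = b_0 + 2c_0·x + 3d_0·x² with b_0 = Δ_0 - h_0(2σ_0 + σ_1)/6 = -11/2, c_0 = σ_0/2 = 0, d_0 = (σ_1 - σ_0)/(6h_0) = 5/2. So s'(0) = -11/2.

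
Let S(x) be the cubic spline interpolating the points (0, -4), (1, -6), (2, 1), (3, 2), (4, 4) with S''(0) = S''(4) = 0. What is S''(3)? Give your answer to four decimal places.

Put M_i = S'' at the i-th knot. Here h = (1, 1, 1, 1) and Δ = (-2, 7, 1, 2), so the interior equations h_(i-1)·M_(i-1) + 2(h_(i-1)+h_i)·M_i + h_i·M_(i+1) = 6(Δ_i − Δ_(i-1)) read
  1·M_0 + 4·M_1 + 1·M_2 = 6(Δ_1 - Δ_0) = 54
  1·M_1 + 4·M_2 + 1·M_3 = 6(Δ_2 - Δ_1) = -36
  1·M_2 + 4·M_3 + 1·M_4 = 6(Δ_3 - Δ_2) = 6
Natural end conditions: M_0 = M_4 = 0.
Hence M_0 = 0, M_1 = 120/7, M_2 = -102/7, M_3 = 36/7, M_4 = 0.

5.1429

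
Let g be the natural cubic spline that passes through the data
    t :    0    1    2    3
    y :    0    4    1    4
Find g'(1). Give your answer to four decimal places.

With σ_i denoting the second derivative at x_i, h_i = 1, 1, 1, and Δ_i = (y_(i+1) − y_i)/h_i = 4, -3, 3:
  1·σ_0 + 4·σ_1 + 1·σ_2 = 6(Δ_1 - Δ_0) = -42
  1·σ_1 + 4·σ_2 + 1·σ_3 = 6(Δ_2 - Δ_1) = 36
Natural end conditions: σ_0 = σ_3 = 0.
Forward elimination and back-substitution give σ_0 = 0, σ_1 = -68/5, σ_2 = 62/5, σ_3 = 0.
On [1, 2], g'(t) = b_1 + 2c_1·(t - 1) + 3d_1·(t - 1)² with b_1 = Δ_1 - h_1(2σ_1 + σ_2)/6 = -8/15, c_1 = σ_1/2 = -34/5, d_1 = (σ_2 - σ_1)/(6h_1) = 13/3. So g'(1) = -8/15.

-0.5333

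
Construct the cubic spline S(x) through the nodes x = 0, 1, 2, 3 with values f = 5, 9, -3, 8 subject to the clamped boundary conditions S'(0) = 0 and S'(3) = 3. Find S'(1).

-6

Write σ_i for S''(x_i). With h_i = 1, 1, 1 and divided differences Δ_i = 4, -12, 11, the continuity of S' gives the tridiagonal system
  1·σ_0 + 4·σ_1 + 1·σ_2 = 6(Δ_1 - Δ_0) = -96
  1·σ_1 + 4·σ_2 + 1·σ_3 = 6(Δ_2 - Δ_1) = 138
Clamped end conditions give two more equations: 2h_0·σ_0 + h_0·σ_1 = 6(Δ_0 - S'(0)) = 24 and h_2·σ_2 + 2h_2·σ_3 = 6(S'(3) - Δ_2) = -48.
Forward elimination and back-substitution give σ_0 = 36, σ_1 = -48, σ_2 = 60, σ_3 = -54.
On [1, 2], S'(x) = b_1 + 2c_1·(x - 1) + 3d_1·(x - 1)² with b_1 = Δ_1 - h_1(2σ_1 + σ_2)/6 = -6, c_1 = σ_1/2 = -24, d_1 = (σ_2 - σ_1)/(6h_1) = 18. So S'(1) = -6.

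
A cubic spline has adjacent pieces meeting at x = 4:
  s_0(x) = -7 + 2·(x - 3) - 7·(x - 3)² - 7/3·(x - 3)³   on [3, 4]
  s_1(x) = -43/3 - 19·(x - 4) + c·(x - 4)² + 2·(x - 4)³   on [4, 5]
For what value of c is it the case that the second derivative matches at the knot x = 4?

-14

s_0''(x) = -14 - 14·(x - 3), so s_0''(4) = -28. On the right, s_1''(4) = 2c, so c = -14.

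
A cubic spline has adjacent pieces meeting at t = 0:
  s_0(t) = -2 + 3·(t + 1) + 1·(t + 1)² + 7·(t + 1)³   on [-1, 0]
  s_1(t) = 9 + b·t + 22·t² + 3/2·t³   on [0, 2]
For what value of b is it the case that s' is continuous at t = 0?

26

s_0'(t) = 3 + 2·(t + 1) + 21·(t + 1)², so s_0'(0) = 26. On the right, s_1'(0) = b, so b = 26.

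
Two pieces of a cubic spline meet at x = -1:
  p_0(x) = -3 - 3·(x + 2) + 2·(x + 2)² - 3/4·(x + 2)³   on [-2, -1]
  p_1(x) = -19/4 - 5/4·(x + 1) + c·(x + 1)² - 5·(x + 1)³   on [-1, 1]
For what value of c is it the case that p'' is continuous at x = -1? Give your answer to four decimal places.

-0.2500

p_0''(x) = 4 - 9/2·(x + 2), so p_0''(-1) = -1/2. On the right, p_1''(-1) = 2c, so c = -1/4.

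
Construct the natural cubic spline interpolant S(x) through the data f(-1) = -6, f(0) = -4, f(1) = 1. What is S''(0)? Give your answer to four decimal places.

4.5000

Let m_i = S''(x_i). Step sizes h_i = 1, 1; slopes of the chords Δ_i = (y_(i+1) - y_i)/h_i = 2, 5.
  1·m_0 + 4·m_1 + 1·m_2 = 6(Δ_1 - Δ_0) = 18
Natural end conditions: m_0 = m_2 = 0.
Solving the tridiagonal system: m_0 = 0, m_1 = 9/2, m_2 = 0.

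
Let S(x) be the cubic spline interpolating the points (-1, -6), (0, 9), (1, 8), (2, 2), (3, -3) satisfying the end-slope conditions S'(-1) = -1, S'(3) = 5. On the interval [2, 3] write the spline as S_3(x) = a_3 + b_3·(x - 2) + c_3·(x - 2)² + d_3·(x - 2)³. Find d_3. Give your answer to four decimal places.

7.0893

With M_i denoting the second derivative at x_i, h_i = 1, 1, 1, 1, and Δ_i = (y_(i+1) − y_i)/h_i = 15, -1, -6, -5:
  1·M_0 + 4·M_1 + 1·M_2 = 6(Δ_1 - Δ_0) = -96
  1·M_1 + 4·M_2 + 1·M_3 = 6(Δ_2 - Δ_1) = -30
  1·M_2 + 4·M_3 + 1·M_4 = 6(Δ_3 - Δ_2) = 6
Clamped end conditions give two more equations: 2h_0·M_0 + h_0·M_1 = 6(Δ_0 - S'(-1)) = 96 and h_3·M_3 + 2h_3·M_4 = 6(S'(3) - Δ_3) = 60.
Hence M_0 = 1941/28, M_1 = -597/14, M_2 = 21/4, M_3 = -117/14, M_4 = 957/28.
On [2, 3], with S_3(x) = a_3 + b_3·(x - 2) + c_3·(x - 2)² + d_3·(x - 2)³: c_3 = M_3/2 = -117/28, d_3 = (M_4 - M_3)/(6h_3) = 397/56, b_3 = Δ_3 - h_3(2M_3 + M_4)/6 = -443/56.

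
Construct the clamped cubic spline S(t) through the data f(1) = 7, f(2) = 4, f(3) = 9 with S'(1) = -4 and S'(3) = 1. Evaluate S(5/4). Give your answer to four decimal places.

With M_i denoting the second derivative at x_i, h_i = 1, 1, and Δ_i = (y_(i+1) − y_i)/h_i = -3, 5:
  1·M_0 + 4·M_1 + 1·M_2 = 6(Δ_1 - Δ_0) = 48
Clamped end conditions give two more equations: 2h_0·M_0 + h_0·M_1 = 6(Δ_0 - S'(1)) = 6 and h_1·M_1 + 2h_1·M_2 = 6(S'(3) - Δ_1) = -24.
Solving: M_0 = -13/2, M_1 = 19, M_2 = -43/2.
On [1, 2], S(t) = 7 - 4·(t - 1) - 13/4·(t - 1)² + 17/4·(t - 1)³.
With (t - 1) = 1/4: S(5/4) = 1501/256.

5.8633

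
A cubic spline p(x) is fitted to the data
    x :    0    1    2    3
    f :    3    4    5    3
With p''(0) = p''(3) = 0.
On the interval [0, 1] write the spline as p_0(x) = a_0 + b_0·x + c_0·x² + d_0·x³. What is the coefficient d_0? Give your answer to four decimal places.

Write M_i for p''(x_i). With h_i = 1, 1, 1 and divided differences Δ_i = 1, 1, -2, the continuity of p' gives the tridiagonal system
  1·M_0 + 4·M_1 + 1·M_2 = 6(Δ_1 - Δ_0) = 0
  1·M_1 + 4·M_2 + 1·M_3 = 6(Δ_2 - Δ_1) = -18
Natural end conditions: M_0 = M_3 = 0.
Solving: M_0 = 0, M_1 = 6/5, M_2 = -24/5, M_3 = 0.
On [0, 1], with p_0(x) = a_0 + b_0·x + c_0·x² + d_0·x³: c_0 = M_0/2 = 0, d_0 = (M_1 - M_0)/(6h_0) = 1/5, b_0 = Δ_0 - h_0(2M_0 + M_1)/6 = 4/5.

0.2000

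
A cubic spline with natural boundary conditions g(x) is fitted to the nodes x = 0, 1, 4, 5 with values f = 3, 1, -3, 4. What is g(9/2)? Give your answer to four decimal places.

0.0591

With m_i denoting the second derivative at x_i, h_i = 1, 3, 1, and Δ_i = (y_(i+1) − y_i)/h_i = -2, -4/3, 7:
  1·m_0 + 8·m_1 + 3·m_2 = 6(Δ_1 - Δ_0) = 4
  3·m_1 + 8·m_2 + 1·m_3 = 6(Δ_2 - Δ_1) = 50
Natural end conditions: m_0 = m_3 = 0.
Hence m_0 = 0, m_1 = -118/55, m_2 = 388/55, m_3 = 0.
On [4, 5], g(x) = -3 + 767/165·(x - 4) + 194/55·(x - 4)² - 194/165·(x - 4)³.
With (x - 4) = 1/2: g(9/2) = 13/220.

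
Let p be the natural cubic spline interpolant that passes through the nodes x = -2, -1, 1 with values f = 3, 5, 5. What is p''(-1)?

-2

Let σ_i = p''(x_i). Step sizes h_i = 1, 2; slopes of the chords Δ_i = (y_(i+1) - y_i)/h_i = 2, 0.
  1·σ_0 + 6·σ_1 + 2·σ_2 = 6(Δ_1 - Δ_0) = -12
Natural end conditions: σ_0 = σ_2 = 0.
Hence σ_0 = 0, σ_1 = -2, σ_2 = 0.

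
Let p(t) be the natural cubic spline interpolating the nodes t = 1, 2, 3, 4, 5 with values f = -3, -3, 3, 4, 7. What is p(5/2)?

Put M_i = p'' at the i-th knot. Here h = (1, 1, 1, 1) and Δ = (0, 6, 1, 3), so the interior equations h_(i-1)·M_(i-1) + 2(h_(i-1)+h_i)·M_i + h_i·M_(i+1) = 6(Δ_i − Δ_(i-1)) read
  1·M_0 + 4·M_1 + 1·M_2 = 6(Δ_1 - Δ_0) = 36
  1·M_1 + 4·M_2 + 1·M_3 = 6(Δ_2 - Δ_1) = -30
  1·M_2 + 4·M_3 + 1·M_4 = 6(Δ_3 - Δ_2) = 12
Natural end conditions: M_0 = M_4 = 0.
Solving: M_0 = 0, M_1 = 12, M_2 = -12, M_3 = 6, M_4 = 0.
On [2, 3], p(t) = -3 + 4·(t - 2) + 6·(t - 2)² - 4·(t - 2)³.
With (t - 2) = 1/2: p(5/2) = 0.

0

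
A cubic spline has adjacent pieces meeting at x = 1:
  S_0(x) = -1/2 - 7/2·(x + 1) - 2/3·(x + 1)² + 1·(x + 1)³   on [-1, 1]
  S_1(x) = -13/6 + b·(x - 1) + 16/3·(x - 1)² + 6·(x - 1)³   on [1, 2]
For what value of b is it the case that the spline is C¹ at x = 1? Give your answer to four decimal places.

S_0'(x) = -7/2 - 4/3·(x + 1) + 3·(x + 1)², so S_0'(1) = 35/6. On the right, S_1'(1) = b, so b = 35/6.

5.8333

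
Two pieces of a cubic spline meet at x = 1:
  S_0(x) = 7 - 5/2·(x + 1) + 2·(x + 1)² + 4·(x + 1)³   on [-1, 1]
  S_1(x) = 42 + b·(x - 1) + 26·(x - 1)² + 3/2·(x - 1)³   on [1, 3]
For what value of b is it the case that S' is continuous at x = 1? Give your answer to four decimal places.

53.5000

S_0'(x) = -5/2 + 4·(x + 1) + 12·(x + 1)², so S_0'(1) = 107/2. On the right, S_1'(1) = b, so b = 107/2.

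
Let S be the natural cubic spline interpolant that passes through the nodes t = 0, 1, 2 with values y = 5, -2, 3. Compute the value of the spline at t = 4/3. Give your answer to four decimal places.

With σ_i denoting the second derivative at x_i, h_i = 1, 1, and Δ_i = (y_(i+1) − y_i)/h_i = -7, 5:
  1·σ_0 + 4·σ_1 + 1·σ_2 = 6(Δ_1 - Δ_0) = 72
Natural end conditions: σ_0 = σ_2 = 0.
Solving: σ_0 = 0, σ_1 = 18, σ_2 = 0.
On [1, 2], S(t) = -2 - 1·(t - 1) + 9·(t - 1)² - 3·(t - 1)³.
With (t - 1) = 1/3: S(4/3) = -13/9.

-1.4444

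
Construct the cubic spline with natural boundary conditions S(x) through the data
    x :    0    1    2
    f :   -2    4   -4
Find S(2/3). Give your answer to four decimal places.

With m_i denoting the second derivative at x_i, h_i = 1, 1, and Δ_i = (y_(i+1) − y_i)/h_i = 6, -8:
  1·m_0 + 4·m_1 + 1·m_2 = 6(Δ_1 - Δ_0) = -84
Natural end conditions: m_0 = m_2 = 0.
Hence m_0 = 0, m_1 = -21, m_2 = 0.
On [0, 1], S(x) = -2 + 19/2·x + 0·x² - 7/2·x³.
With x = 2/3: S(2/3) = 89/27.

3.2963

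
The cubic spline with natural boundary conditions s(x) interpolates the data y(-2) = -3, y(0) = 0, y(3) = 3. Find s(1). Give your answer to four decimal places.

1.1667

Let σ_i = s''(x_i). Step sizes h_i = 2, 3; slopes of the chords Δ_i = (y_(i+1) - y_i)/h_i = 3/2, 1.
  2·σ_0 + 10·σ_1 + 3·σ_2 = 6(Δ_1 - Δ_0) = -3
Natural end conditions: σ_0 = σ_2 = 0.
Solving: σ_0 = 0, σ_1 = -3/10, σ_2 = 0.
On [0, 3], s(x) = 0 + 13/10·x - 3/20·x² + 1/60·x³.
With x = 1: s(1) = 7/6.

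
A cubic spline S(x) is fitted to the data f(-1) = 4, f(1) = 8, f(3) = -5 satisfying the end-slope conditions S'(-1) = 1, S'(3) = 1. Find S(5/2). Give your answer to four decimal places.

-3.6133

Let m_i = S''(x_i). Step sizes h_i = 2, 2; slopes of the chords Δ_i = (y_(i+1) - y_i)/h_i = 2, -13/2.
  2·m_0 + 8·m_1 + 2·m_2 = 6(Δ_1 - Δ_0) = -51
Clamped end conditions give two more equations: 2h_0·m_0 + h_0·m_1 = 6(Δ_0 - S'(-1)) = 6 and h_1·m_1 + 2h_1·m_2 = 6(S'(3) - Δ_1) = 45.
Forward elimination and back-substitution give m_0 = 63/8, m_1 = -51/4, m_2 = 141/8.
On [1, 3], S(x) = 8 - 31/8·(x - 1) - 51/8·(x - 1)² + 81/32·(x - 1)³.
With (x - 1) = 3/2: S(5/2) = -925/256.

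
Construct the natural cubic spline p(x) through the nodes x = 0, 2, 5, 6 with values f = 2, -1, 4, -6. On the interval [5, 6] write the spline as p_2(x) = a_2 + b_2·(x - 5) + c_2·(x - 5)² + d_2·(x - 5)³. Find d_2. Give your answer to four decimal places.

1.7770

Write M_i for p''(x_i). With h_i = 2, 3, 1 and divided differences Δ_i = -3/2, 5/3, -10, the continuity of p' gives the tridiagonal system
  2·M_0 + 10·M_1 + 3·M_2 = 6(Δ_1 - Δ_0) = 19
  3·M_1 + 8·M_2 + 1·M_3 = 6(Δ_2 - Δ_1) = -70
Natural end conditions: M_0 = M_3 = 0.
Solving: M_0 = 0, M_1 = 362/71, M_2 = -757/71, M_3 = 0.
On [5, 6], with p_2(x) = a_2 + b_2·(x - 5) + c_2·(x - 5)² + d_2·(x - 5)³: c_2 = M_2/2 = -757/142, d_2 = (M_3 - M_2)/(6h_2) = 757/426, b_2 = Δ_2 - h_2(2M_2 + M_3)/6 = -1373/213.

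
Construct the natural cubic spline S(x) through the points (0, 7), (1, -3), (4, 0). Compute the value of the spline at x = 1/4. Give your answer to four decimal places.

4.1777

Write m_i for S''(x_i). With h_i = 1, 3 and divided differences Δ_i = -10, 1, the continuity of S' gives the tridiagonal system
  1·m_0 + 8·m_1 + 3·m_2 = 6(Δ_1 - Δ_0) = 66
Natural end conditions: m_0 = m_2 = 0.
Solving the tridiagonal system: m_0 = 0, m_1 = 33/4, m_2 = 0.
On [0, 1], S(x) = 7 - 91/8·x + 0·x² + 11/8·x³.
With x = 1/4: S(1/4) = 2139/512.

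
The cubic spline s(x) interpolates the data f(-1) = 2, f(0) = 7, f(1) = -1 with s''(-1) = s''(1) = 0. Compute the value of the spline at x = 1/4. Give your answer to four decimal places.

6.0664

With σ_i denoting the second derivative at x_i, h_i = 1, 1, and Δ_i = (y_(i+1) − y_i)/h_i = 5, -8:
  1·σ_0 + 4·σ_1 + 1·σ_2 = 6(Δ_1 - Δ_0) = -78
Natural end conditions: σ_0 = σ_2 = 0.
Forward elimination and back-substitution give σ_0 = 0, σ_1 = -39/2, σ_2 = 0.
On [0, 1], s(x) = 7 - 3/2·x - 39/4·x² + 13/4·x³.
With x = 1/4: s(1/4) = 1553/256.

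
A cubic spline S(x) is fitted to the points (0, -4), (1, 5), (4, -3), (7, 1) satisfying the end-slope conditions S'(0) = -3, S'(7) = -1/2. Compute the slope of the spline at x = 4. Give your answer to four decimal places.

Let m_i = S''(x_i). Step sizes h_i = 1, 3, 3; slopes of the chords Δ_i = (y_(i+1) - y_i)/h_i = 9, -8/3, 4/3.
  1·m_0 + 8·m_1 + 3·m_2 = 6(Δ_1 - Δ_0) = -70
  3·m_1 + 12·m_2 + 3·m_3 = 6(Δ_2 - Δ_1) = 24
Clamped end conditions give two more equations: 2h_0·m_0 + h_0·m_1 = 6(Δ_0 - S'(0)) = 72 and h_2·m_2 + 2h_2·m_3 = 6(S'(7) - Δ_2) = -11.
Hence m_0 = 1383/31, m_1 = -534/31, m_2 = 719/93, m_3 = -530/93.
On [4, 7], S'(x) = b_2 + 2c_2·(x - 4) + 3d_2·(x - 4)² with b_2 = Δ_2 - h_2(2m_2 + m_3)/6 = -110/31, c_2 = m_2/2 = 719/186, d_2 = (m_3 - m_2)/(6h_2) = -1249/1674. So S'(4) = -110/31.

-3.5484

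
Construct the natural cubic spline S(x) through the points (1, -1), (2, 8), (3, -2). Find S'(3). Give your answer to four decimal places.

-14.7500

Write σ_i for S''(x_i). With h_i = 1, 1 and divided differences Δ_i = 9, -10, the continuity of S' gives the tridiagonal system
  1·σ_0 + 4·σ_1 + 1·σ_2 = 6(Δ_1 - Δ_0) = -114
Natural end conditions: σ_0 = σ_2 = 0.
Forward elimination and back-substitution give σ_0 = 0, σ_1 = -57/2, σ_2 = 0.
On [2, 3], S'(x) = b_1 + 2c_1·(x - 2) + 3d_1·(x - 2)² with b_1 = Δ_1 - h_1(2σ_1 + σ_2)/6 = -1/2, c_1 = σ_1/2 = -57/4, d_1 = (σ_2 - σ_1)/(6h_1) = 19/4. So S'(3) = -59/4.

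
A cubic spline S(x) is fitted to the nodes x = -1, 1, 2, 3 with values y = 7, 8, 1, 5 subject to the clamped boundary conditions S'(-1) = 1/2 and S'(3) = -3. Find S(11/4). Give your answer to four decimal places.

Put M_i = S'' at the i-th knot. Here h = (2, 1, 1) and Δ = (1/2, -7, 4), so the interior equations h_(i-1)·M_(i-1) + 2(h_(i-1)+h_i)·M_i + h_i·M_(i+1) = 6(Δ_i − Δ_(i-1)) read
  2·M_0 + 6·M_1 + 1·M_2 = 6(Δ_1 - Δ_0) = -45
  1·M_1 + 4·M_2 + 1·M_3 = 6(Δ_2 - Δ_1) = 66
Clamped end conditions give two more equations: 2h_0·M_0 + h_0·M_1 = 6(Δ_0 - S'(-1)) = 0 and h_2·M_2 + 2h_2·M_3 = 6(S'(3) - Δ_2) = -42.
Solving the tridiagonal system: M_0 = 163/22, M_1 = -163/11, M_2 = 320/11, M_3 = -391/11.
On [2, 3], S(x) = 1 + 5/22·(x - 2) + 160/11·(x - 2)² - 237/22·(x - 2)³.
With (x - 2) = 3/4: S(11/4) = 6769/1408.

4.8075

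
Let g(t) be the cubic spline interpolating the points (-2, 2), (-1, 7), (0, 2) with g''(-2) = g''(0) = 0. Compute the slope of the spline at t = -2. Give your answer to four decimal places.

With σ_i denoting the second derivative at x_i, h_i = 1, 1, and Δ_i = (y_(i+1) − y_i)/h_i = 5, -5:
  1·σ_0 + 4·σ_1 + 1·σ_2 = 6(Δ_1 - Δ_0) = -60
Natural end conditions: σ_0 = σ_2 = 0.
Forward elimination and back-substitution give σ_0 = 0, σ_1 = -15, σ_2 = 0.
On [-2, -1], g'(t) = b_0 + 2c_0·(t + 2) + 3d_0·(t + 2)² with b_0 = Δ_0 - h_0(2σ_0 + σ_1)/6 = 15/2, c_0 = σ_0/2 = 0, d_0 = (σ_1 - σ_0)/(6h_0) = -5/2. So g'(-2) = 15/2.

7.5000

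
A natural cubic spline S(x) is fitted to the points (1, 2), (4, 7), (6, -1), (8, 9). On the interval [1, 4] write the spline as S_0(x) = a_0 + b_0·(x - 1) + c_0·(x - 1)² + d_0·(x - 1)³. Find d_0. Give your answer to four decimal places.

-0.2778

With M_i denoting the second derivative at x_i, h_i = 3, 2, 2, and Δ_i = (y_(i+1) − y_i)/h_i = 5/3, -4, 5:
  3·M_0 + 10·M_1 + 2·M_2 = 6(Δ_1 - Δ_0) = -34
  2·M_1 + 8·M_2 + 2·M_3 = 6(Δ_2 - Δ_1) = 54
Natural end conditions: M_0 = M_3 = 0.
Solving the tridiagonal system: M_0 = 0, M_1 = -5, M_2 = 8, M_3 = 0.
On [1, 4], with S_0(x) = a_0 + b_0·(x - 1) + c_0·(x - 1)² + d_0·(x - 1)³: c_0 = M_0/2 = 0, d_0 = (M_1 - M_0)/(6h_0) = -5/18, b_0 = Δ_0 - h_0(2M_0 + M_1)/6 = 25/6.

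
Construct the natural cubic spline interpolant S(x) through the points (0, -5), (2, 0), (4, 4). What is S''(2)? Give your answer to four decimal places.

Put m_i = S'' at the i-th knot. Here h = (2, 2) and Δ = (5/2, 2), so the interior equations h_(i-1)·m_(i-1) + 2(h_(i-1)+h_i)·m_i + h_i·m_(i+1) = 6(Δ_i − Δ_(i-1)) read
  2·m_0 + 8·m_1 + 2·m_2 = 6(Δ_1 - Δ_0) = -3
Natural end conditions: m_0 = m_2 = 0.
Solving: m_0 = 0, m_1 = -3/8, m_2 = 0.

-0.3750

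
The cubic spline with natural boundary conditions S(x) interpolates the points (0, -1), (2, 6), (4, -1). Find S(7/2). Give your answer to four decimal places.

1.5703

Let M_i = S''(x_i). Step sizes h_i = 2, 2; slopes of the chords Δ_i = (y_(i+1) - y_i)/h_i = 7/2, -7/2.
  2·M_0 + 8·M_1 + 2·M_2 = 6(Δ_1 - Δ_0) = -42
Natural end conditions: M_0 = M_2 = 0.
Solving: M_0 = 0, M_1 = -21/4, M_2 = 0.
On [2, 4], S(x) = 6 + 0·(x - 2) - 21/8·(x - 2)² + 7/16·(x - 2)³.
With (x - 2) = 3/2: S(7/2) = 201/128.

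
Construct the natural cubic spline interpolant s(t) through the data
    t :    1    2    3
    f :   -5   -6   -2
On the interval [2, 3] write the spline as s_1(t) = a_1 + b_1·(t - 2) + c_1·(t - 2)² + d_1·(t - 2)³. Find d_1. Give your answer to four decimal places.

-1.2500

Put m_i = s'' at the i-th knot. Here h = (1, 1) and Δ = (-1, 4), so the interior equations h_(i-1)·m_(i-1) + 2(h_(i-1)+h_i)·m_i + h_i·m_(i+1) = 6(Δ_i − Δ_(i-1)) read
  1·m_0 + 4·m_1 + 1·m_2 = 6(Δ_1 - Δ_0) = 30
Natural end conditions: m_0 = m_2 = 0.
Hence m_0 = 0, m_1 = 15/2, m_2 = 0.
On [2, 3], with s_1(t) = a_1 + b_1·(t - 2) + c_1·(t - 2)² + d_1·(t - 2)³: c_1 = m_1/2 = 15/4, d_1 = (m_2 - m_1)/(6h_1) = -5/4, b_1 = Δ_1 - h_1(2m_1 + m_2)/6 = 3/2.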